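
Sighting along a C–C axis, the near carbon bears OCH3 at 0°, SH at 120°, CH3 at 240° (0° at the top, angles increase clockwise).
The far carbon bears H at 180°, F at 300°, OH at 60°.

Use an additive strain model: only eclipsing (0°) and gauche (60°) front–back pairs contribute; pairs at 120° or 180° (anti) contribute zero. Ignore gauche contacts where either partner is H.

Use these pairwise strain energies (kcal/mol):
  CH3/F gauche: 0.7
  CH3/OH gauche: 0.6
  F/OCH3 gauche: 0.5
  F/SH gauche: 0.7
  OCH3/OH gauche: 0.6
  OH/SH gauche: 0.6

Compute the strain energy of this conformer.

This conformer (staggered): OCH3–F gauche, OCH3–OH gauche, SH–OH gauche, CH3–F gauche; 0.5 + 0.6 + 0.6 + 0.7 = 2.4 kcal/mol.

2.4 kcal/mol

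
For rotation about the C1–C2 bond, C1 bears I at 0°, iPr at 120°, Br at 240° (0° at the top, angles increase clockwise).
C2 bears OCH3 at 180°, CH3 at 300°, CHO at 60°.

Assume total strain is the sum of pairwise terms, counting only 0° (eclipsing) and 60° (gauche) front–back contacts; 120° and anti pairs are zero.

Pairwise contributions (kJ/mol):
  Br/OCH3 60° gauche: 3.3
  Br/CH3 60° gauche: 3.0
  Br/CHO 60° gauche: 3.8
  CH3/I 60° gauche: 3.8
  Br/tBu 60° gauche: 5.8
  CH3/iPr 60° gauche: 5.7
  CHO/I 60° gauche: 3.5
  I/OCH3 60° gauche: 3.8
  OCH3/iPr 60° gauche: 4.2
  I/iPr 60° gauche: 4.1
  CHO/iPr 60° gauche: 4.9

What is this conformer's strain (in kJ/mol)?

This conformer is staggered. I at 0° is gauche with CH3 at 300° (3.8); I at 0° is gauche with CHO at 60° (3.5); iPr at 120° is gauche with OCH3 at 180° (4.2); iPr at 120° is gauche with CHO at 60° (4.9); Br at 240° is gauche with OCH3 at 180° (3.3); Br at 240° is gauche with CH3 at 300° (3.0). Total 22.7 kJ/mol.

22.7 kJ/mol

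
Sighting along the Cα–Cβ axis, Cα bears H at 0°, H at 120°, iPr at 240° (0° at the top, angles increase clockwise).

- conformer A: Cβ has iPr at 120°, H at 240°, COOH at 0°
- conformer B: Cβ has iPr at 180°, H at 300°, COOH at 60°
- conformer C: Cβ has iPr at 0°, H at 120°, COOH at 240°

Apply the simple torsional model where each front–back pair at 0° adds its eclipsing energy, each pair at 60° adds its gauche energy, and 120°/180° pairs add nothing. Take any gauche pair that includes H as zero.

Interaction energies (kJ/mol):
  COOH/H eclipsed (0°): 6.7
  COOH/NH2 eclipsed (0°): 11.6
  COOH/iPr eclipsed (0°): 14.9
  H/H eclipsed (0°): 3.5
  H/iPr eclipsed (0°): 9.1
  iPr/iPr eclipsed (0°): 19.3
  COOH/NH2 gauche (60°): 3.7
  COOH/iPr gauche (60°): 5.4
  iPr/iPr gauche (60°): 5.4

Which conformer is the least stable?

A is eclipsed. H at 0° is eclipsed with COOH at 0° (6.7); H at 120° is eclipsed with iPr at 120° (9.1); iPr at 240° is eclipsed with H at 240° (9.1). Total 24.9 kJ/mol.
B is staggered. iPr at 240° is gauche with iPr at 180° (5.4). Total 5.4 kJ/mol.
C is eclipsed. H at 0° is eclipsed with iPr at 0° (9.1); H at 120° is eclipsed with H at 120° (3.5); iPr at 240° is eclipsed with COOH at 240° (14.9). Total 27.5 kJ/mol.
C has the highest total (27.5 kJ/mol).

C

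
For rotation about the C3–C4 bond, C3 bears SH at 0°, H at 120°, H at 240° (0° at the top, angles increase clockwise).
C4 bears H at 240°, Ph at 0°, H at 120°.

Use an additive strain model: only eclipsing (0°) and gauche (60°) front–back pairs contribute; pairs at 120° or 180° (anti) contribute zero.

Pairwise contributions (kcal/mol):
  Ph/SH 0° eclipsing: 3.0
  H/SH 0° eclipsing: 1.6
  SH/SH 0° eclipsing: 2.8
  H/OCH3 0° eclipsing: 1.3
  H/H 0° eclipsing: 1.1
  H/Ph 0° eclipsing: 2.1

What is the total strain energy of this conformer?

This conformer (eclipsed): SH(0°)/Ph(0°) eclipsed 3.0; H(120°)/H(120°) eclipsed 1.1; H(240°)/H(240°) eclipsed 1.1 → 5.2 kcal/mol.

5.2 kcal/mol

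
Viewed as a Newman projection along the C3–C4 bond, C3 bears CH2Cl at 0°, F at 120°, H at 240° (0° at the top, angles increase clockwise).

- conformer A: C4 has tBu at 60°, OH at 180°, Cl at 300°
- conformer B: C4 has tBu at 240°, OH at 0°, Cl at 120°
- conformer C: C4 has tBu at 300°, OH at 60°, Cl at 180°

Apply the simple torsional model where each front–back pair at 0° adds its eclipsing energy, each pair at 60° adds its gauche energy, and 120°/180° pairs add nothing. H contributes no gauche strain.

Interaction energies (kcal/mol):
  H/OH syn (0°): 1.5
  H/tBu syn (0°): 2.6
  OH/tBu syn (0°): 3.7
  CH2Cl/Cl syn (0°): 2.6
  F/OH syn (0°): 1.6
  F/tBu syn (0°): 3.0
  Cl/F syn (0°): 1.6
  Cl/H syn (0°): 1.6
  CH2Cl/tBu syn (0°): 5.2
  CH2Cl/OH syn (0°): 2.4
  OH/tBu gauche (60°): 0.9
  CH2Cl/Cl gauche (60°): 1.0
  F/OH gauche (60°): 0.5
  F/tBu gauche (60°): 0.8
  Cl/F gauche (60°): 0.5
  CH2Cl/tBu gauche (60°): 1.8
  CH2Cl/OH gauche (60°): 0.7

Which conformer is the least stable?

B

A (staggered): CH2Cl–tBu gauche, CH2Cl–Cl gauche, F–tBu gauche, F–OH gauche; 1.8 + 1.0 + 0.8 + 0.5 = 4.1 kcal/mol.
B (eclipsed): CH2Cl–OH eclipsed, F–Cl eclipsed, H–tBu eclipsed; 2.4 + 1.6 + 2.6 = 6.6 kcal/mol.
C (staggered): CH2Cl–tBu gauche, CH2Cl–OH gauche, F–OH gauche, F–Cl gauche; 1.8 + 0.7 + 0.5 + 0.5 = 3.5 kcal/mol.
B has the highest total (6.6 kcal/mol).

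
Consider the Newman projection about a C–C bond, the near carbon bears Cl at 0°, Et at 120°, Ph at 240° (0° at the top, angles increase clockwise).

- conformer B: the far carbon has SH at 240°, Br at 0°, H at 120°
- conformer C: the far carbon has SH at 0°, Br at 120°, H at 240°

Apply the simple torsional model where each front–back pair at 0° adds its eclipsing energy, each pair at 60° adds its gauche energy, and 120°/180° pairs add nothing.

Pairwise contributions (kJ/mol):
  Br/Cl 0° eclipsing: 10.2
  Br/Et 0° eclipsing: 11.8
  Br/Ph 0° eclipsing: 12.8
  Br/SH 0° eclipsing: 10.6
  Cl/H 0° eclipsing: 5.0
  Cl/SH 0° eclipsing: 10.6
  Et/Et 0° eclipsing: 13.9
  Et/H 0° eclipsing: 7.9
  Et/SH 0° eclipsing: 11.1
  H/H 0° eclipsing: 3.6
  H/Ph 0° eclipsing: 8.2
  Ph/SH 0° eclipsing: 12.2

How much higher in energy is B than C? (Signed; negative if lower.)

-0.3 kJ/mol

B (eclipsed): Cl–Br eclipsed, Et–H eclipsed, Ph–SH eclipsed; 10.2 + 7.9 + 12.2 = 30.3 kJ/mol.
C (eclipsed): Cl–SH eclipsed, Et–Br eclipsed, Ph–H eclipsed; 10.6 + 11.8 + 8.2 = 30.6 kJ/mol.
E(B) − E(C) = 30.3 − 30.6 = -0.3 kJ/mol.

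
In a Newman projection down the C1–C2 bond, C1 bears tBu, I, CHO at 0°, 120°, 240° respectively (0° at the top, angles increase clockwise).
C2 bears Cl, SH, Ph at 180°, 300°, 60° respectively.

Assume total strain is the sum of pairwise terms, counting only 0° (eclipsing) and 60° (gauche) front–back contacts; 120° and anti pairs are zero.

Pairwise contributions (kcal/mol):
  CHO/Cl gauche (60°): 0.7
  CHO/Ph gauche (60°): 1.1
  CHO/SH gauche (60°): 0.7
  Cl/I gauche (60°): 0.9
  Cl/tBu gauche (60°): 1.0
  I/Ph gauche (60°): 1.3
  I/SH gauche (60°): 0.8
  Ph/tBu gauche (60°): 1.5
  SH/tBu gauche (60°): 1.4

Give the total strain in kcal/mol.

This conformer (staggered): tBu(0°)/SH(300°) gauche 1.4; tBu(0°)/Ph(60°) gauche 1.5; I(120°)/Cl(180°) gauche 0.9; I(120°)/Ph(60°) gauche 1.3; CHO(240°)/Cl(180°) gauche 0.7; CHO(240°)/SH(300°) gauche 0.7 → 6.5 kcal/mol.

6.5 kcal/mol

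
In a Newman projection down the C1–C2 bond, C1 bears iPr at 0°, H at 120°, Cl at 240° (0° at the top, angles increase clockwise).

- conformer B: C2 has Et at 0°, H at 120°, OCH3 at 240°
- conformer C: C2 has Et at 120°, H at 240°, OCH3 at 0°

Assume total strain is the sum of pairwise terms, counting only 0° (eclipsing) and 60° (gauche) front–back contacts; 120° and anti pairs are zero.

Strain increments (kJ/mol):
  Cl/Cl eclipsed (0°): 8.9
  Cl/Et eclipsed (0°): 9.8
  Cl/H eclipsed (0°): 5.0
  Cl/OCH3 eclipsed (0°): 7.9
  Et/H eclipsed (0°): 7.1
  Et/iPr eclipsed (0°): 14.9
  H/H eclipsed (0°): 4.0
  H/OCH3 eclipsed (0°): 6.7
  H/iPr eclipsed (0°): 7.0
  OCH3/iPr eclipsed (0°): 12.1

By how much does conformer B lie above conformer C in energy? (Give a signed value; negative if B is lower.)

B (eclipsed): iPr(0°)/Et(0°) eclipsed 14.9; H(120°)/H(120°) eclipsed 4.0; Cl(240°)/OCH3(240°) eclipsed 7.9 → 26.8 kJ/mol.
C (eclipsed): iPr(0°)/OCH3(0°) eclipsed 12.1; H(120°)/Et(120°) eclipsed 7.1; Cl(240°)/H(240°) eclipsed 5.0 → 24.2 kJ/mol.
E(B) − E(C) = 26.8 − 24.2 = +2.6 kJ/mol.

+2.6 kJ/mol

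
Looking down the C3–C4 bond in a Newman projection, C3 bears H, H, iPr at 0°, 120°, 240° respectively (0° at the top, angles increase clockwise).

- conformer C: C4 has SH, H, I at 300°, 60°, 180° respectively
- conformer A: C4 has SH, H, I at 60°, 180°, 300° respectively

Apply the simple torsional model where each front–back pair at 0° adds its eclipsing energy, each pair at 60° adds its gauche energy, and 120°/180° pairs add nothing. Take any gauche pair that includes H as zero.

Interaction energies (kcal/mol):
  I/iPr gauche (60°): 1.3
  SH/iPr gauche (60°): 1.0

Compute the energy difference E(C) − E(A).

+1.0 kcal/mol

C (staggered): iPr(240°)/SH(300°) gauche 1.0; iPr(240°)/I(180°) gauche 1.3 → 2.3 kcal/mol.
A (staggered): iPr(240°)/I(300°) gauche 1.3 → 1.3 kcal/mol.
E(C) − E(A) = 2.3 − 1.3 = +1.0 kcal/mol.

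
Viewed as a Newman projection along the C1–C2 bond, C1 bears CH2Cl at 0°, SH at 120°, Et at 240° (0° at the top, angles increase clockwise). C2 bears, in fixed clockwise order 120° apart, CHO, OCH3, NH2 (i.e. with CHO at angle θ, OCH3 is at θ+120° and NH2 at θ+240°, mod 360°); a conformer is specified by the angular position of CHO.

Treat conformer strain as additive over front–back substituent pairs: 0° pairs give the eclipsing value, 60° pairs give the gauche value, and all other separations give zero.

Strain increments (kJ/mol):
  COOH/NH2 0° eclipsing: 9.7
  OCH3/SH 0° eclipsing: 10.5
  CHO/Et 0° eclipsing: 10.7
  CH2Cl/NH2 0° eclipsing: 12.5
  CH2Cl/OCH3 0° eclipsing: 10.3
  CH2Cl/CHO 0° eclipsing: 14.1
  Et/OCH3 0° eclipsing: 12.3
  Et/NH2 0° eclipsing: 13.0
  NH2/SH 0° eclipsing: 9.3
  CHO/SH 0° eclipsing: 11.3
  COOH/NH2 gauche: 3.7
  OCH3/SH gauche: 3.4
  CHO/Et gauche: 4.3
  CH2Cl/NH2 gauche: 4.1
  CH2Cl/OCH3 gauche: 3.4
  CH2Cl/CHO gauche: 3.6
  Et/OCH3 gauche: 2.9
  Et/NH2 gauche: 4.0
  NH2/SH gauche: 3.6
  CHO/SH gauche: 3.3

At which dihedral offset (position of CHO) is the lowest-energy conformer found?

CHO at 0° (eclipsed): CH2Cl–CHO eclipsed, SH–OCH3 eclipsed, Et–NH2 eclipsed; 14.1 + 10.5 + 13.0 = 37.6 kJ/mol.
CHO at 60° (staggered): CH2Cl–CHO gauche, CH2Cl–NH2 gauche, SH–CHO gauche, SH–OCH3 gauche, Et–OCH3 gauche, Et–NH2 gauche; 3.6 + 4.1 + 3.3 + 3.4 + 2.9 + 4.0 = 21.3 kJ/mol.
CHO at 120° (eclipsed): CH2Cl–NH2 eclipsed, SH–CHO eclipsed, Et–OCH3 eclipsed; 12.5 + 11.3 + 12.3 = 36.1 kJ/mol.
CHO at 180° (staggered): CH2Cl–OCH3 gauche, CH2Cl–NH2 gauche, SH–CHO gauche, SH–NH2 gauche, Et–CHO gauche, Et–OCH3 gauche; 3.4 + 4.1 + 3.3 + 3.6 + 4.3 + 2.9 = 21.6 kJ/mol.
CHO at 240° (eclipsed): CH2Cl–OCH3 eclipsed, SH–NH2 eclipsed, Et–CHO eclipsed; 10.3 + 9.3 + 10.7 = 30.3 kJ/mol.
CHO at 300° (staggered): CH2Cl–CHO gauche, CH2Cl–OCH3 gauche, SH–OCH3 gauche, SH–NH2 gauche, Et–CHO gauche, Et–NH2 gauche; 3.6 + 3.4 + 3.4 + 3.6 + 4.3 + 4.0 = 22.3 kJ/mol.
The minimum (21.3 kJ/mol) occurs with CHO at 60°.

60°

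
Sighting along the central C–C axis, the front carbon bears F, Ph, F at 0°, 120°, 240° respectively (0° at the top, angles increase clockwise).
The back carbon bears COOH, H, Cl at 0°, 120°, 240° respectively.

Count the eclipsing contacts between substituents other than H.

Non-H eclipsing pairs: F(0°)/COOH(0°); F(240°)/Cl(240°) — 2 interactions.

2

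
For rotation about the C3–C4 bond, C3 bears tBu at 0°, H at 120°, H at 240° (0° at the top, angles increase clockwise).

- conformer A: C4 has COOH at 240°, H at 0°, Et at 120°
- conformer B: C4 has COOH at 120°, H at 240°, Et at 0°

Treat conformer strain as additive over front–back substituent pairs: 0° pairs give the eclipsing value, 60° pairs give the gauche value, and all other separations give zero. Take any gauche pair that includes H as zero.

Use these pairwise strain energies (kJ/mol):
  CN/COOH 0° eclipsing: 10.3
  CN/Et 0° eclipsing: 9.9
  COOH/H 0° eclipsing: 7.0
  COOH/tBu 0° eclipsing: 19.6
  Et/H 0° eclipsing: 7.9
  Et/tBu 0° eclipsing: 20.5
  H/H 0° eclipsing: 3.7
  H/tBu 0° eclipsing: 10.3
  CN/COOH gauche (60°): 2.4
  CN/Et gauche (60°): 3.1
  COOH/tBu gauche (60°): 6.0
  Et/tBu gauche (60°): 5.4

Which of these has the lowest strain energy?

A (eclipsed): tBu(0°)/H(0°) eclipsed 10.3; H(120°)/Et(120°) eclipsed 7.9; H(240°)/COOH(240°) eclipsed 7.0 → 25.2 kJ/mol.
B (eclipsed): tBu(0°)/Et(0°) eclipsed 20.5; H(120°)/COOH(120°) eclipsed 7.0; H(240°)/H(240°) eclipsed 3.7 → 31.2 kJ/mol.
A has the lowest total (25.2 kJ/mol).

A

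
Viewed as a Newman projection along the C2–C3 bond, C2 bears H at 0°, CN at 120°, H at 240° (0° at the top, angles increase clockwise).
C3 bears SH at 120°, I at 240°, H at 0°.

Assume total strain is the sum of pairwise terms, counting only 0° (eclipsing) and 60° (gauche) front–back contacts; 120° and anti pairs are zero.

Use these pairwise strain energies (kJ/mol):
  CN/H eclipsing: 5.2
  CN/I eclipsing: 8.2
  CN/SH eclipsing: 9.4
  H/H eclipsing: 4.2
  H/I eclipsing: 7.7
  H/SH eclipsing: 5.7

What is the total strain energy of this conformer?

21.3 kJ/mol

This conformer (eclipsed): H(0°)/H(0°) eclipsed 4.2; CN(120°)/SH(120°) eclipsed 9.4; H(240°)/I(240°) eclipsed 7.7 → 21.3 kJ/mol.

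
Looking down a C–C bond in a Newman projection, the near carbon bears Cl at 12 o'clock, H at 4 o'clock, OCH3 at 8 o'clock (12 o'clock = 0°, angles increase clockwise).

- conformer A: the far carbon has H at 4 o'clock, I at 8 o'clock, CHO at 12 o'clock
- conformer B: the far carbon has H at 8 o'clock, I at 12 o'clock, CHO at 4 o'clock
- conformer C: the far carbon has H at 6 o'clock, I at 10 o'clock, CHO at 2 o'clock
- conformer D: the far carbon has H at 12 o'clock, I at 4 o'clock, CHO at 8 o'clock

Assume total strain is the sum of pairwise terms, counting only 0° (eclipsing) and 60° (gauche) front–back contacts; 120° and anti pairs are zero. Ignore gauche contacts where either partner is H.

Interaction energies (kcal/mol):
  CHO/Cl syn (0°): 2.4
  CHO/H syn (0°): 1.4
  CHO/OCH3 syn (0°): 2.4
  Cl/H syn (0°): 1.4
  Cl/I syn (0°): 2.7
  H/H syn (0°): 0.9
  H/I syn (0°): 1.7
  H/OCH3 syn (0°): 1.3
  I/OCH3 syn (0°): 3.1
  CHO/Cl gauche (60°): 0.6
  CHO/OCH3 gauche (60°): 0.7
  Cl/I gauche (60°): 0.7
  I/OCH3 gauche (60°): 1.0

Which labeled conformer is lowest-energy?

C

A (eclipsed): Cl(0°)/CHO(0°) eclipsed 2.4; H(120°)/H(120°) eclipsed 0.9; OCH3(240°)/I(240°) eclipsed 3.1 → 6.4 kcal/mol.
B (eclipsed): Cl(0°)/I(0°) eclipsed 2.7; H(120°)/CHO(120°) eclipsed 1.4; OCH3(240°)/H(240°) eclipsed 1.3 → 5.4 kcal/mol.
C (staggered): Cl(0°)/I(300°) gauche 0.7; Cl(0°)/CHO(60°) gauche 0.6; OCH3(240°)/I(300°) gauche 1.0 → 2.3 kcal/mol.
D (eclipsed): Cl(0°)/H(0°) eclipsed 1.4; H(120°)/I(120°) eclipsed 1.7; OCH3(240°)/CHO(240°) eclipsed 2.4 → 5.5 kcal/mol.
C has the lowest total (2.3 kcal/mol).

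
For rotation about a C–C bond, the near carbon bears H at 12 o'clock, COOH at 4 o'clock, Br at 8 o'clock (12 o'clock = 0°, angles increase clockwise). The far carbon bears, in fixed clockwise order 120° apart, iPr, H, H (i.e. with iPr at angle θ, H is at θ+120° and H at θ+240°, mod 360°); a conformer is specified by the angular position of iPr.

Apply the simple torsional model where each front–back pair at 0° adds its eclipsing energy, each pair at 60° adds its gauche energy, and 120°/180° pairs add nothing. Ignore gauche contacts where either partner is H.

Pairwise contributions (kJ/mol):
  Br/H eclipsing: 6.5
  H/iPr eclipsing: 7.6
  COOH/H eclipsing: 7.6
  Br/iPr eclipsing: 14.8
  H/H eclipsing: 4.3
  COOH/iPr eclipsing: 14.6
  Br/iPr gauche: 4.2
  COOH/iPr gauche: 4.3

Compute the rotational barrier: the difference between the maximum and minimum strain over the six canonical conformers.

iPr at 0° (eclipsed): H(0°)/iPr(0°) eclipsed 7.6; COOH(120°)/H(120°) eclipsed 7.6; Br(240°)/H(240°) eclipsed 6.5 → 21.7 kJ/mol.
iPr at 60° (staggered): COOH(120°)/iPr(60°) gauche 4.3 → 4.3 kJ/mol.
iPr at 120° (eclipsed): H(0°)/H(0°) eclipsed 4.3; COOH(120°)/iPr(120°) eclipsed 14.6; Br(240°)/H(240°) eclipsed 6.5 → 25.4 kJ/mol.
iPr at 180° (staggered): COOH(120°)/iPr(180°) gauche 4.3; Br(240°)/iPr(180°) gauche 4.2 → 8.5 kJ/mol.
iPr at 240° (eclipsed): H(0°)/H(0°) eclipsed 4.3; COOH(120°)/H(120°) eclipsed 7.6; Br(240°)/iPr(240°) eclipsed 14.8 → 26.7 kJ/mol.
iPr at 300° (staggered): Br(240°)/iPr(300°) gauche 4.2 → 4.2 kJ/mol.
Max at 240° (26.7 kJ/mol), min at 300° (4.2 kJ/mol); barrier = 22.5 kJ/mol.

22.5 kJ/mol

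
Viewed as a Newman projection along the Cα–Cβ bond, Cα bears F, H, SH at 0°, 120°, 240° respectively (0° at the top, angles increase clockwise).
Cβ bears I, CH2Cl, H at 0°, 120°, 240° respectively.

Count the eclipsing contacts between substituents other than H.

1

Non-H eclipsing pairs: F(0°)/I(0°) — 1 interaction.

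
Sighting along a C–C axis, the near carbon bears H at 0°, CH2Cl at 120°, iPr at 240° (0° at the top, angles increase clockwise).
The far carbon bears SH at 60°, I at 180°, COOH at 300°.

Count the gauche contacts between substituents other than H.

4

Non-H gauche pairs: CH2Cl(120°)/SH(60°); CH2Cl(120°)/I(180°); iPr(240°)/I(180°); iPr(240°)/COOH(300°) — 4 interactions.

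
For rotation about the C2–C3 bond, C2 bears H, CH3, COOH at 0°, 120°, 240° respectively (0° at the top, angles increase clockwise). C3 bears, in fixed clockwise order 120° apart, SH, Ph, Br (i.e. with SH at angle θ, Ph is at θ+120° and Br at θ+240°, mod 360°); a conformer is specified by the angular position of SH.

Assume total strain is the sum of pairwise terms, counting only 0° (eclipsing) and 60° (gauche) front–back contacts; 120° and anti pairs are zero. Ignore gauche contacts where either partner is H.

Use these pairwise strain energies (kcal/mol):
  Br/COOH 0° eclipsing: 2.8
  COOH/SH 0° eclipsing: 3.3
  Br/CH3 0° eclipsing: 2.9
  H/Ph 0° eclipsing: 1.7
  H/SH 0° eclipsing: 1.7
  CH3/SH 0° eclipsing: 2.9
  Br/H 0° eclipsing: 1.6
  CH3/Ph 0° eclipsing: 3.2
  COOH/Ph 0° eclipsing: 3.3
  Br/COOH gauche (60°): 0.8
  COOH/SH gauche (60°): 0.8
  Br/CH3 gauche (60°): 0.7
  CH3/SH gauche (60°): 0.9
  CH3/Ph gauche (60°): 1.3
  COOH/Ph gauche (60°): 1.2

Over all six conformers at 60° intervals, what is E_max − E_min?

SH at 0° (eclipsed): H–SH eclipsed, CH3–Ph eclipsed, COOH–Br eclipsed; 1.7 + 3.2 + 2.8 = 7.7 kcal/mol.
SH at 60° (staggered): CH3–SH gauche, CH3–Ph gauche, COOH–Ph gauche, COOH–Br gauche; 0.9 + 1.3 + 1.2 + 0.8 = 4.2 kcal/mol.
SH at 120° (eclipsed): H–Br eclipsed, CH3–SH eclipsed, COOH–Ph eclipsed; 1.6 + 2.9 + 3.3 = 7.8 kcal/mol.
SH at 180° (staggered): CH3–SH gauche, CH3–Br gauche, COOH–SH gauche, COOH–Ph gauche; 0.9 + 0.7 + 0.8 + 1.2 = 3.6 kcal/mol.
SH at 240° (eclipsed): H–Ph eclipsed, CH3–Br eclipsed, COOH–SH eclipsed; 1.7 + 2.9 + 3.3 = 7.9 kcal/mol.
SH at 300° (staggered): CH3–Ph gauche, CH3–Br gauche, COOH–SH gauche, COOH–Br gauche; 1.3 + 0.7 + 0.8 + 0.8 = 3.6 kcal/mol.
Max at 240° (7.9 kcal/mol), min at 180° (3.6 kcal/mol); barrier = 4.3 kcal/mol.

4.3 kcal/mol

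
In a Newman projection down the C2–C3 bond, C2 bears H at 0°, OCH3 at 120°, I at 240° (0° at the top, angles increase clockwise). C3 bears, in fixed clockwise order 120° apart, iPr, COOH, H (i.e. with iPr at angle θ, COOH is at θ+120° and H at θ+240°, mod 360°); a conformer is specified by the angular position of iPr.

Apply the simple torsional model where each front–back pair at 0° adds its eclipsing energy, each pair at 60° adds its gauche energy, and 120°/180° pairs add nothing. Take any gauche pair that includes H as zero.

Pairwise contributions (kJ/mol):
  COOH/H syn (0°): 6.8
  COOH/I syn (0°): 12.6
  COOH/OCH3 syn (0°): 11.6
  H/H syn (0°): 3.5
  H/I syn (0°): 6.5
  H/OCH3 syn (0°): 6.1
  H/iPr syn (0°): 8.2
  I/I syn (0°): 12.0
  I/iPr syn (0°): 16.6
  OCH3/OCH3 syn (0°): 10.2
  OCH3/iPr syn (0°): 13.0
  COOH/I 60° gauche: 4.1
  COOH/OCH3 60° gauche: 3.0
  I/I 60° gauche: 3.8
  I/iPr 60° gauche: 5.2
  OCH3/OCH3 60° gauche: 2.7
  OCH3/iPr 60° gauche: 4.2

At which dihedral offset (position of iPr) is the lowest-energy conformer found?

300°

iPr at 0° (eclipsed): H(0°)/iPr(0°) eclipsed 8.2; OCH3(120°)/COOH(120°) eclipsed 11.6; I(240°)/H(240°) eclipsed 6.5 → 26.3 kJ/mol.
iPr at 60° (staggered): OCH3(120°)/iPr(60°) gauche 4.2; OCH3(120°)/COOH(180°) gauche 3.0; I(240°)/COOH(180°) gauche 4.1 → 11.3 kJ/mol.
iPr at 120° (eclipsed): H(0°)/H(0°) eclipsed 3.5; OCH3(120°)/iPr(120°) eclipsed 13.0; I(240°)/COOH(240°) eclipsed 12.6 → 29.1 kJ/mol.
iPr at 180° (staggered): OCH3(120°)/iPr(180°) gauche 4.2; I(240°)/iPr(180°) gauche 5.2; I(240°)/COOH(300°) gauche 4.1 → 13.5 kJ/mol.
iPr at 240° (eclipsed): H(0°)/COOH(0°) eclipsed 6.8; OCH3(120°)/H(120°) eclipsed 6.1; I(240°)/iPr(240°) eclipsed 16.6 → 29.5 kJ/mol.
iPr at 300° (staggered): OCH3(120°)/COOH(60°) gauche 3.0; I(240°)/iPr(300°) gauche 5.2 → 8.2 kJ/mol.
The minimum (8.2 kJ/mol) occurs with iPr at 300°.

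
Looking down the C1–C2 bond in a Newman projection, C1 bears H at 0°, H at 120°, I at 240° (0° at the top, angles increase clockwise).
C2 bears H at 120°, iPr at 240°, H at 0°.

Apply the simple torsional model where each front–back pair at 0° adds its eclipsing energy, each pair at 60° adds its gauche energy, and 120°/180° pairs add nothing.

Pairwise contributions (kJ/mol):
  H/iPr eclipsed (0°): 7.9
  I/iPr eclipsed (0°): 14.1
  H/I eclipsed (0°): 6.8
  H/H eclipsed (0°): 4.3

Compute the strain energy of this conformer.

This conformer (eclipsed): H–H eclipsed, H–H eclipsed, I–iPr eclipsed; 4.3 + 4.3 + 14.1 = 22.7 kJ/mol.

22.7 kJ/mol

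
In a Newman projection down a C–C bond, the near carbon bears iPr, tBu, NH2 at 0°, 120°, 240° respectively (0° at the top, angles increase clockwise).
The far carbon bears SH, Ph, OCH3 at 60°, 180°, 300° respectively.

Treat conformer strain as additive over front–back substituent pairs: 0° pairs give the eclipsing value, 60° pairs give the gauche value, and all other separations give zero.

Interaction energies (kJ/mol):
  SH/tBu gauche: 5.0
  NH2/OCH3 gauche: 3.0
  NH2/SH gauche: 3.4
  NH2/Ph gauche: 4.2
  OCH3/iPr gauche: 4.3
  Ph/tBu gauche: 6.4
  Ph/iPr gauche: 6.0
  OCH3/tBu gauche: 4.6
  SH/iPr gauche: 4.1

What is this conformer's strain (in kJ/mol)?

This conformer (staggered): iPr–SH gauche, iPr–OCH3 gauche, tBu–SH gauche, tBu–Ph gauche, NH2–Ph gauche, NH2–OCH3 gauche; 4.1 + 4.3 + 5.0 + 6.4 + 4.2 + 3.0 = 27.0 kJ/mol.

27.0 kJ/mol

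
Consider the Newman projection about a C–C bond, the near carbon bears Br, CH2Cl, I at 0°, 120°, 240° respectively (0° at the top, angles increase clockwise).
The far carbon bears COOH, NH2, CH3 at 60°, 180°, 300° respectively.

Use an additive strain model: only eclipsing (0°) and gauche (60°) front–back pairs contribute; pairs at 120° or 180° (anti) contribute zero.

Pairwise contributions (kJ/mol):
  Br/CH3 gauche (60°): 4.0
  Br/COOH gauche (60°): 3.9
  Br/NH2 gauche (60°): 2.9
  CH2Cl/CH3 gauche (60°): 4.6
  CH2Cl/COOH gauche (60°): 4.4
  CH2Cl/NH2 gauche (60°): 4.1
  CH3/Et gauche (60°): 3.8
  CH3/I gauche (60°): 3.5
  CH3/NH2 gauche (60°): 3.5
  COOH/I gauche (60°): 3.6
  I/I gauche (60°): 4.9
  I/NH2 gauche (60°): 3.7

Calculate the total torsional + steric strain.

23.6 kJ/mol

This conformer (staggered): Br–COOH gauche, Br–CH3 gauche, CH2Cl–COOH gauche, CH2Cl–NH2 gauche, I–NH2 gauche, I–CH3 gauche; 3.9 + 4.0 + 4.4 + 4.1 + 3.7 + 3.5 = 23.6 kJ/mol.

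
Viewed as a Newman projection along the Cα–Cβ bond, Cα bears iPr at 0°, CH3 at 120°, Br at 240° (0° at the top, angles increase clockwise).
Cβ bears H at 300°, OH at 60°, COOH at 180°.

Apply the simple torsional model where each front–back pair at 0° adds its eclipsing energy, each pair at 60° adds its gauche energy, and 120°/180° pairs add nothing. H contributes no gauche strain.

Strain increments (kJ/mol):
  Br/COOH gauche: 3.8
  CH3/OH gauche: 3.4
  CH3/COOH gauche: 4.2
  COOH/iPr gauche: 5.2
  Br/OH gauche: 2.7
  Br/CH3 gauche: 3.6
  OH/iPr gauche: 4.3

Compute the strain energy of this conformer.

15.7 kJ/mol

This conformer is staggered. iPr at 0° is gauche with OH at 60° (4.3); CH3 at 120° is gauche with OH at 60° (3.4); CH3 at 120° is gauche with COOH at 180° (4.2); Br at 240° is gauche with COOH at 180° (3.8). Total 15.7 kJ/mol.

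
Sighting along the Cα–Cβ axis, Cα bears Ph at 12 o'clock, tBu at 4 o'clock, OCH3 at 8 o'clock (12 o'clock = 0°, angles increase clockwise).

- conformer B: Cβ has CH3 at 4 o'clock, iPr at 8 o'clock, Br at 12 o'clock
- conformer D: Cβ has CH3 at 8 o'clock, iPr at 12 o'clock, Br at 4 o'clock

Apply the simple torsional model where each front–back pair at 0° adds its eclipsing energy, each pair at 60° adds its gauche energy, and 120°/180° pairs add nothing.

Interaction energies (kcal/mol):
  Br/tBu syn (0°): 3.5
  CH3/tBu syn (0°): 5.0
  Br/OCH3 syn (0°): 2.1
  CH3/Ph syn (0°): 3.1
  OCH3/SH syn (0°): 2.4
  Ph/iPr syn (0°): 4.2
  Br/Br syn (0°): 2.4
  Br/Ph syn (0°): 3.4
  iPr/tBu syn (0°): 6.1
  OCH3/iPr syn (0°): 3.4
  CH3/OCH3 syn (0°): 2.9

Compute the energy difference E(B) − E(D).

B (eclipsed): Ph–Br eclipsed, tBu–CH3 eclipsed, OCH3–iPr eclipsed; 3.4 + 5.0 + 3.4 = 11.8 kcal/mol.
D (eclipsed): Ph–iPr eclipsed, tBu–Br eclipsed, OCH3–CH3 eclipsed; 4.2 + 3.5 + 2.9 = 10.6 kcal/mol.
E(B) − E(D) = 11.8 − 10.6 = +1.2 kcal/mol.

+1.2 kcal/mol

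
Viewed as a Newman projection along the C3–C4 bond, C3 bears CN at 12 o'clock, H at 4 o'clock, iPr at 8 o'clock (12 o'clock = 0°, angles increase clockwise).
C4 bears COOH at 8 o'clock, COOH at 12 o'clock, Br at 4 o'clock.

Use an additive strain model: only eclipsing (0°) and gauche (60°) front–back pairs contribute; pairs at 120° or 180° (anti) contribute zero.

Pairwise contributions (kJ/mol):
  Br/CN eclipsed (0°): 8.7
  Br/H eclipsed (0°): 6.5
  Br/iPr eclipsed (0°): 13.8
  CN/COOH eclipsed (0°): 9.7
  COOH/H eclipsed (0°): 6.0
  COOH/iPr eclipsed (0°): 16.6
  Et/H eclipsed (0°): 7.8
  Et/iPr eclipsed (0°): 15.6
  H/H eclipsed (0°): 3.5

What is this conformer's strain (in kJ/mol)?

32.8 kJ/mol

This conformer is eclipsed. CN at 0° is eclipsed with COOH at 0° (9.7); H at 120° is eclipsed with Br at 120° (6.5); iPr at 240° is eclipsed with COOH at 240° (16.6). Total 32.8 kJ/mol.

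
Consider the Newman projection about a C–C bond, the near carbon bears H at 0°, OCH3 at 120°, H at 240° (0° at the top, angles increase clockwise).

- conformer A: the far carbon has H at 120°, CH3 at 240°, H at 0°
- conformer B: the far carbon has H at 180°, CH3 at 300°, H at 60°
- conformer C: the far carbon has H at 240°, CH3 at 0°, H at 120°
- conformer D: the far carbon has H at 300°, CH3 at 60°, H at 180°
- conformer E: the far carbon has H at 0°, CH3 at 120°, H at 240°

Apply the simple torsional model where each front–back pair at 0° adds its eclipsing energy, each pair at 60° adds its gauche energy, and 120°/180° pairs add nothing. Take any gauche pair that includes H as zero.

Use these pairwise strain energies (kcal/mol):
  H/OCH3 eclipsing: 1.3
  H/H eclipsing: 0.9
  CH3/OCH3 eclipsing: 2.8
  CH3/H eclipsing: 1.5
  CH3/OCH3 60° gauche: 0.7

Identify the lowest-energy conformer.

A (eclipsed): H(0°)/H(0°) eclipsed 0.9; OCH3(120°)/H(120°) eclipsed 1.3; H(240°)/CH3(240°) eclipsed 1.5 → 3.7 kcal/mol.
B (staggered): no non-H gauche contacts → 0.0 kcal/mol.
C (eclipsed): H(0°)/CH3(0°) eclipsed 1.5; OCH3(120°)/H(120°) eclipsed 1.3; H(240°)/H(240°) eclipsed 0.9 → 3.7 kcal/mol.
D (staggered): OCH3(120°)/CH3(60°) gauche 0.7 → 0.7 kcal/mol.
E (eclipsed): H(0°)/H(0°) eclipsed 0.9; OCH3(120°)/CH3(120°) eclipsed 2.8; H(240°)/H(240°) eclipsed 0.9 → 4.6 kcal/mol.
B has the lowest total (0.0 kcal/mol).

B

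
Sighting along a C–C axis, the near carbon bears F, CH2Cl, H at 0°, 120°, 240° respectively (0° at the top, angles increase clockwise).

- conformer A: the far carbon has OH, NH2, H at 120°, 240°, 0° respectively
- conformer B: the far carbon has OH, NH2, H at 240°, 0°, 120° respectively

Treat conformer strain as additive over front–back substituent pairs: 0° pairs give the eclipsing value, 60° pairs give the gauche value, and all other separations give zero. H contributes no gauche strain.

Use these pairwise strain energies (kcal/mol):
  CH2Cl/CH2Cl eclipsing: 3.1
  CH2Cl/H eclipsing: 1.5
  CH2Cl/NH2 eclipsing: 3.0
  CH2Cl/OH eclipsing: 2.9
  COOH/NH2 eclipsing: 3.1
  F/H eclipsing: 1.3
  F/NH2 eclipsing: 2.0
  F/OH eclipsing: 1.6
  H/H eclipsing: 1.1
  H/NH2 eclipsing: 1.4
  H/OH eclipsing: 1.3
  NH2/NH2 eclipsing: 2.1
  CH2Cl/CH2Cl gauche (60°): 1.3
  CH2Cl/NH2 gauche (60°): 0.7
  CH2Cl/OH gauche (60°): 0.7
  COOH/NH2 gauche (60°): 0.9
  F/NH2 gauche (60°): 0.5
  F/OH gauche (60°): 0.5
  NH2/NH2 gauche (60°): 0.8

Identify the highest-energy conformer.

A (eclipsed): F(0°)/H(0°) eclipsed 1.3; CH2Cl(120°)/OH(120°) eclipsed 2.9; H(240°)/NH2(240°) eclipsed 1.4 → 5.6 kcal/mol.
B (eclipsed): F(0°)/NH2(0°) eclipsed 2.0; CH2Cl(120°)/H(120°) eclipsed 1.5; H(240°)/OH(240°) eclipsed 1.3 → 4.8 kcal/mol.
A has the highest total (5.6 kcal/mol).

A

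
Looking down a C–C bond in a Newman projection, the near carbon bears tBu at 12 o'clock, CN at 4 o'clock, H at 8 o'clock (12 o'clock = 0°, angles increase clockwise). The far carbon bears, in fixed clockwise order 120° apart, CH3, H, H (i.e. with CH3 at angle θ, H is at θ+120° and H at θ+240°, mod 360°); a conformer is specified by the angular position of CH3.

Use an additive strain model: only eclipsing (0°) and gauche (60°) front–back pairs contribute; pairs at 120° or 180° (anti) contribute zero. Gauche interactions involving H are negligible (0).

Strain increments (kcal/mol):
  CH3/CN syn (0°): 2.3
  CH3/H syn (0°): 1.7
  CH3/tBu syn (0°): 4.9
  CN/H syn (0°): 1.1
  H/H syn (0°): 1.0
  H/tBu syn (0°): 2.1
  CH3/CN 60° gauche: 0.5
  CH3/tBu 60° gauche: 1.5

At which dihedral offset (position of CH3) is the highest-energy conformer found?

0°

CH3 at 0° is eclipsed. tBu at 0° is eclipsed with CH3 at 0° (4.9); CN at 120° is eclipsed with H at 120° (1.1); H at 240° is eclipsed with H at 240° (1.0). Total 7.0 kcal/mol.
CH3 at 60° is staggered. tBu at 0° is gauche with CH3 at 60° (1.5); CN at 120° is gauche with CH3 at 60° (0.5). Total 2.0 kcal/mol.
CH3 at 120° is eclipsed. tBu at 0° is eclipsed with H at 0° (2.1); CN at 120° is eclipsed with CH3 at 120° (2.3); H at 240° is eclipsed with H at 240° (1.0). Total 5.4 kcal/mol.
CH3 at 180° is staggered. CN at 120° is gauche with CH3 at 180° (0.5). Total 0.5 kcal/mol.
CH3 at 240° is eclipsed. tBu at 0° is eclipsed with H at 0° (2.1); CN at 120° is eclipsed with H at 120° (1.1); H at 240° is eclipsed with CH3 at 240° (1.7). Total 4.9 kcal/mol.
CH3 at 300° is staggered. tBu at 0° is gauche with CH3 at 300° (1.5). Total 1.5 kcal/mol.
The maximum (7.0 kcal/mol) occurs with CH3 at 0°.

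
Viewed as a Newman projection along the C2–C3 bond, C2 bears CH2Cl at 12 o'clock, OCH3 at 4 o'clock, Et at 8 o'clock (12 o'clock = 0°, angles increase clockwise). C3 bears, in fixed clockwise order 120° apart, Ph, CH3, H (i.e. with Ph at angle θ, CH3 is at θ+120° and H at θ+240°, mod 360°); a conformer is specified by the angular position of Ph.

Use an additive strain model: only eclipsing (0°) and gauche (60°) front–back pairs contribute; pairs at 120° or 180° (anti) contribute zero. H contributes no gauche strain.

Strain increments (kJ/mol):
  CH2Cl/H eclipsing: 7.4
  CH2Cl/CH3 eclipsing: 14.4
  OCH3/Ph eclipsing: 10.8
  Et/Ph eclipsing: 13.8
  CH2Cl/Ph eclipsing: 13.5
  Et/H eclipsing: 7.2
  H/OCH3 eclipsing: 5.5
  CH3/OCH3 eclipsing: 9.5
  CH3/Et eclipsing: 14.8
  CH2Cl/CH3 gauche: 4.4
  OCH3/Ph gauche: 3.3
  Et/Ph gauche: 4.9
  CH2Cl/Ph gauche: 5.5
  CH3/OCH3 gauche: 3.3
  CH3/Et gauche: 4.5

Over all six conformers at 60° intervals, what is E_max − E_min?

Ph at 0° (eclipsed): CH2Cl(0°)/Ph(0°) eclipsed 13.5; OCH3(120°)/CH3(120°) eclipsed 9.5; Et(240°)/H(240°) eclipsed 7.2 → 30.2 kJ/mol.
Ph at 60° (staggered): CH2Cl(0°)/Ph(60°) gauche 5.5; OCH3(120°)/Ph(60°) gauche 3.3; OCH3(120°)/CH3(180°) gauche 3.3; Et(240°)/CH3(180°) gauche 4.5 → 16.6 kJ/mol.
Ph at 120° (eclipsed): CH2Cl(0°)/H(0°) eclipsed 7.4; OCH3(120°)/Ph(120°) eclipsed 10.8; Et(240°)/CH3(240°) eclipsed 14.8 → 33.0 kJ/mol.
Ph at 180° (staggered): CH2Cl(0°)/CH3(300°) gauche 4.4; OCH3(120°)/Ph(180°) gauche 3.3; Et(240°)/Ph(180°) gauche 4.9; Et(240°)/CH3(300°) gauche 4.5 → 17.1 kJ/mol.
Ph at 240° (eclipsed): CH2Cl(0°)/CH3(0°) eclipsed 14.4; OCH3(120°)/H(120°) eclipsed 5.5; Et(240°)/Ph(240°) eclipsed 13.8 → 33.7 kJ/mol.
Ph at 300° (staggered): CH2Cl(0°)/Ph(300°) gauche 5.5; CH2Cl(0°)/CH3(60°) gauche 4.4; OCH3(120°)/CH3(60°) gauche 3.3; Et(240°)/Ph(300°) gauche 4.9 → 18.1 kJ/mol.
Max at 240° (33.7 kJ/mol), min at 60° (16.6 kJ/mol); barrier = 17.1 kJ/mol.

17.1 kJ/mol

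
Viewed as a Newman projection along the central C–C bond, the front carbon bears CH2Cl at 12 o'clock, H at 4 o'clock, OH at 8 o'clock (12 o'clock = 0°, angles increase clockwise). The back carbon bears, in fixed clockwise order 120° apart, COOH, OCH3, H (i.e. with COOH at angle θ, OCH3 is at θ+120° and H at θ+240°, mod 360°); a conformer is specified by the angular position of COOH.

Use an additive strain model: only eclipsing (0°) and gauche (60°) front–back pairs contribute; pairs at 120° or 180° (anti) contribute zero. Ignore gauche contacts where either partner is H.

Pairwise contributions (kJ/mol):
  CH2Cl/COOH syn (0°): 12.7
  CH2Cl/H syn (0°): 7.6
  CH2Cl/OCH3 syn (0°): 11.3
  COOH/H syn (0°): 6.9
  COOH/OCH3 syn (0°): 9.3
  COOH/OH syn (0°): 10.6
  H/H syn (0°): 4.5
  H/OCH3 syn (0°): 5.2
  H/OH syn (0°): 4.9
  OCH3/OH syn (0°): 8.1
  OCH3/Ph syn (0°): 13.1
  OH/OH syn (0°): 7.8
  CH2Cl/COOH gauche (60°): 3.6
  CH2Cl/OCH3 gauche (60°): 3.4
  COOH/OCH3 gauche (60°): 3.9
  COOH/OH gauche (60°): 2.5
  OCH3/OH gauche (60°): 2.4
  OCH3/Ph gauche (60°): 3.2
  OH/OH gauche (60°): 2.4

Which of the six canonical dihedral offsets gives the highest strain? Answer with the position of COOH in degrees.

240°

COOH at 0° (eclipsed): CH2Cl–COOH eclipsed, H–OCH3 eclipsed, OH–H eclipsed; 12.7 + 5.2 + 4.9 = 22.8 kJ/mol.
COOH at 60° (staggered): CH2Cl–COOH gauche, OH–OCH3 gauche; 3.6 + 2.4 = 6.0 kJ/mol.
COOH at 120° (eclipsed): CH2Cl–H eclipsed, H–COOH eclipsed, OH–OCH3 eclipsed; 7.6 + 6.9 + 8.1 = 22.6 kJ/mol.
COOH at 180° (staggered): CH2Cl–OCH3 gauche, OH–COOH gauche, OH–OCH3 gauche; 3.4 + 2.5 + 2.4 = 8.3 kJ/mol.
COOH at 240° (eclipsed): CH2Cl–OCH3 eclipsed, H–H eclipsed, OH–COOH eclipsed; 11.3 + 4.5 + 10.6 = 26.4 kJ/mol.
COOH at 300° (staggered): CH2Cl–COOH gauche, CH2Cl–OCH3 gauche, OH–COOH gauche; 3.6 + 3.4 + 2.5 = 9.5 kJ/mol.
The maximum (26.4 kJ/mol) occurs with COOH at 240°.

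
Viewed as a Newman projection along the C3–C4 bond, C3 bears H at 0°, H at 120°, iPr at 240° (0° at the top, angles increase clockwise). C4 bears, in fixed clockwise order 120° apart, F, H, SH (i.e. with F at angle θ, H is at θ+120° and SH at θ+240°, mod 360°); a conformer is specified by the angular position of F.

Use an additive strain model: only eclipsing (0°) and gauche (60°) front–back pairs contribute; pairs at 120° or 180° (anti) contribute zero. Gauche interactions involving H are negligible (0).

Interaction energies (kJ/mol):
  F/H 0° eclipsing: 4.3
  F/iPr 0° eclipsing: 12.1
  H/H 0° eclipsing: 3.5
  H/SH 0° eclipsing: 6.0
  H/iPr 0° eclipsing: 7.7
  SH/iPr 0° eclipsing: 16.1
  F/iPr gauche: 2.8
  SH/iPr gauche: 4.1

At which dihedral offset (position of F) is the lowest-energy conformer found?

F at 0° (eclipsed): H(0°)/F(0°) eclipsed 4.3; H(120°)/H(120°) eclipsed 3.5; iPr(240°)/SH(240°) eclipsed 16.1 → 23.9 kJ/mol.
F at 60° (staggered): iPr(240°)/SH(300°) gauche 4.1 → 4.1 kJ/mol.
F at 120° (eclipsed): H(0°)/SH(0°) eclipsed 6.0; H(120°)/F(120°) eclipsed 4.3; iPr(240°)/H(240°) eclipsed 7.7 → 18.0 kJ/mol.
F at 180° (staggered): iPr(240°)/F(180°) gauche 2.8 → 2.8 kJ/mol.
F at 240° (eclipsed): H(0°)/H(0°) eclipsed 3.5; H(120°)/SH(120°) eclipsed 6.0; iPr(240°)/F(240°) eclipsed 12.1 → 21.6 kJ/mol.
F at 300° (staggered): iPr(240°)/F(300°) gauche 2.8; iPr(240°)/SH(180°) gauche 4.1 → 6.9 kJ/mol.
The minimum (2.8 kJ/mol) occurs with F at 180°.

180°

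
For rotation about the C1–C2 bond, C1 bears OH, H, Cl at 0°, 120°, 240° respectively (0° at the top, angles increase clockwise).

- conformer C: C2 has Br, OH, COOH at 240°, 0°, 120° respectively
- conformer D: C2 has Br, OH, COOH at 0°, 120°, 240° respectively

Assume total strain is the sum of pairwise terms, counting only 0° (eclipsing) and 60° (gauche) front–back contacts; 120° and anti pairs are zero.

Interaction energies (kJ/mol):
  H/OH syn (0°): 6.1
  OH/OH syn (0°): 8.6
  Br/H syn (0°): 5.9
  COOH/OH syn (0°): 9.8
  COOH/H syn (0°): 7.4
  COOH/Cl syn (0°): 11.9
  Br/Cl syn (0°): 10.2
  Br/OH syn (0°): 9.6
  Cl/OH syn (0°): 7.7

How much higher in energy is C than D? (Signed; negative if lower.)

C (eclipsed): OH–OH eclipsed, H–COOH eclipsed, Cl–Br eclipsed; 8.6 + 7.4 + 10.2 = 26.2 kJ/mol.
D (eclipsed): OH–Br eclipsed, H–OH eclipsed, Cl–COOH eclipsed; 9.6 + 6.1 + 11.9 = 27.6 kJ/mol.
E(C) − E(D) = 26.2 − 27.6 = -1.4 kJ/mol.

-1.4 kJ/mol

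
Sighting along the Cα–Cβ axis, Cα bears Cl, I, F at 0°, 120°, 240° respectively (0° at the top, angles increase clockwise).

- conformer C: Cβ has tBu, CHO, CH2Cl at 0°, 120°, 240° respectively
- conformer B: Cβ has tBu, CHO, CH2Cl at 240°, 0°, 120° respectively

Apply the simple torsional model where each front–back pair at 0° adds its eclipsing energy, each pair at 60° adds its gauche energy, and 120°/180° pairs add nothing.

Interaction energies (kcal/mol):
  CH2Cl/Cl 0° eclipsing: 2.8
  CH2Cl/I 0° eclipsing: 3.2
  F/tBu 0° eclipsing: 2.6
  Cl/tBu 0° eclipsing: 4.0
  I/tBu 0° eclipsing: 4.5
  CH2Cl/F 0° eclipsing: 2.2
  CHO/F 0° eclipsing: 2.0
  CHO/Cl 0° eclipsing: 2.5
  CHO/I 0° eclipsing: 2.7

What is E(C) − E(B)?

C (eclipsed): Cl(0°)/tBu(0°) eclipsed 4.0; I(120°)/CHO(120°) eclipsed 2.7; F(240°)/CH2Cl(240°) eclipsed 2.2 → 8.9 kcal/mol.
B (eclipsed): Cl(0°)/CHO(0°) eclipsed 2.5; I(120°)/CH2Cl(120°) eclipsed 3.2; F(240°)/tBu(240°) eclipsed 2.6 → 8.3 kcal/mol.
E(C) − E(B) = 8.9 − 8.3 = +0.6 kcal/mol.

+0.6 kcal/mol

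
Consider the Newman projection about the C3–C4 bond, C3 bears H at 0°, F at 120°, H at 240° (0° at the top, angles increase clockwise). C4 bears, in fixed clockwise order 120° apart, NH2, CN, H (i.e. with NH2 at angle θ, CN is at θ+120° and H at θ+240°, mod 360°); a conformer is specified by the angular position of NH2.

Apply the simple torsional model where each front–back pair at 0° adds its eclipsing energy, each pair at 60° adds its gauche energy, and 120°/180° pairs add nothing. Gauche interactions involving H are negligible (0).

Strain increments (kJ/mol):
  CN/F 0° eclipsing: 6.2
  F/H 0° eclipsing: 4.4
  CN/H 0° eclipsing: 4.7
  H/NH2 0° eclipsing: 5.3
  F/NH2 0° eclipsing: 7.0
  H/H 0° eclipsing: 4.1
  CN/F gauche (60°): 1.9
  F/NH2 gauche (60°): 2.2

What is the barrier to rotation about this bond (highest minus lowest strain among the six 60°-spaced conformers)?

13.9 kJ/mol

NH2 at 0° (eclipsed): H(0°)/NH2(0°) eclipsed 5.3; F(120°)/CN(120°) eclipsed 6.2; H(240°)/H(240°) eclipsed 4.1 → 15.6 kJ/mol.
NH2 at 60° (staggered): F(120°)/NH2(60°) gauche 2.2; F(120°)/CN(180°) gauche 1.9 → 4.1 kJ/mol.
NH2 at 120° (eclipsed): H(0°)/H(0°) eclipsed 4.1; F(120°)/NH2(120°) eclipsed 7.0; H(240°)/CN(240°) eclipsed 4.7 → 15.8 kJ/mol.
NH2 at 180° (staggered): F(120°)/NH2(180°) gauche 2.2 → 2.2 kJ/mol.
NH2 at 240° (eclipsed): H(0°)/CN(0°) eclipsed 4.7; F(120°)/H(120°) eclipsed 4.4; H(240°)/NH2(240°) eclipsed 5.3 → 14.4 kJ/mol.
NH2 at 300° (staggered): F(120°)/CN(60°) gauche 1.9 → 1.9 kJ/mol.
Max at 120° (15.8 kJ/mol), min at 300° (1.9 kJ/mol); barrier = 13.9 kJ/mol.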